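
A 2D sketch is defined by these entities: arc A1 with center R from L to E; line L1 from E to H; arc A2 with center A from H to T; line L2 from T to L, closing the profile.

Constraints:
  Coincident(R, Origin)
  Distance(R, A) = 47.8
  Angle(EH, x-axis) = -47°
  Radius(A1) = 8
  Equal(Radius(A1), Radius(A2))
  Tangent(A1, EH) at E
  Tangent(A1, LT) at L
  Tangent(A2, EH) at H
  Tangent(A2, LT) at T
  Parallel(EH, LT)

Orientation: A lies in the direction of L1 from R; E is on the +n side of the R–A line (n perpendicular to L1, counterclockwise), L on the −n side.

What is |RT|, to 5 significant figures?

48.465

The slot axis is L1's direction at -47.0°, so u = (cos -47.0°, sin -47.0°) = (0.68200, -0.73135) and n = (−sin -47.0°, cos -47.0°) = (0.73135, 0.68200). R is at the origin and A lies 47.8 along u from R, so A = 47.8·u = (32.600, -34.959). Tangency of A1 to both parallel lines with radius 8.0 puts E and L at R ± 8.0·n: E = (5.8508, 5.4560), L = (-5.8508, -5.4560). Equal radii place H and T the same way about A: H = A + 8.0·n = (38.450, -29.503), T = A − 8.0·n = (26.749, -40.415). Then |RT| = |T − R| = 48.465.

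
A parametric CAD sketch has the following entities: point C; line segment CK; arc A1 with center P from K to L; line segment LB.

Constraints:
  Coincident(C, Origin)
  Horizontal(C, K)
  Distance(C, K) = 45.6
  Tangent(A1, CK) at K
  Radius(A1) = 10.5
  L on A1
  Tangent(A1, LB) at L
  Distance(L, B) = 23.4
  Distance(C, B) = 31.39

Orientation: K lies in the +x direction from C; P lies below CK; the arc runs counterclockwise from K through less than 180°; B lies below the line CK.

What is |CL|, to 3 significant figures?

37.7

C is at the origin; CK is horizontal with |CK| = 45.6 and K on the +x side, so K = (45.6, 0.00). A1 meets CK tangentially, so PK is at right angles to CK, so P = K + (0, -10.5) = (45.6, -10.5). Since PL ⟂ LB (tangency), |PB| = √(10.5² + 23.4²) = 25.6 regardless of where L sits on A1. So B lies on both circle(C, 31.39) and circle(P, 25.6); the below-CK intersection is B = (22.6, -21.8). L is the foot of the tangent from B: L = (37.5, -3.80).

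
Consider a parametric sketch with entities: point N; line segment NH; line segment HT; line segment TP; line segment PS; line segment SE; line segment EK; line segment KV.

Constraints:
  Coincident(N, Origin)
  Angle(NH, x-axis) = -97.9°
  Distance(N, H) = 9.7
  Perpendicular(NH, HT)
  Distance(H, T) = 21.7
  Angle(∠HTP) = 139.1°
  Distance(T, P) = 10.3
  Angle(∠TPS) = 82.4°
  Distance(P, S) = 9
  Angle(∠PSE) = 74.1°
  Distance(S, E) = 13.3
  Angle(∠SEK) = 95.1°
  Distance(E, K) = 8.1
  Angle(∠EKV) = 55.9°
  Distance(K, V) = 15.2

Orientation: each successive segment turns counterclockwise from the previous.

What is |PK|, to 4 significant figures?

11.57

∠PSE = 74.1° gives SE at -123.5° from the x-axis; with |SE| = 13.3, E = (15.60, -11.24). ∠SEK = 95.1° gives EK at -38.60° from the x-axis; with |EK| = 8.1, K = (21.93, -16.29). Then |PK| = |K − P| = 11.57.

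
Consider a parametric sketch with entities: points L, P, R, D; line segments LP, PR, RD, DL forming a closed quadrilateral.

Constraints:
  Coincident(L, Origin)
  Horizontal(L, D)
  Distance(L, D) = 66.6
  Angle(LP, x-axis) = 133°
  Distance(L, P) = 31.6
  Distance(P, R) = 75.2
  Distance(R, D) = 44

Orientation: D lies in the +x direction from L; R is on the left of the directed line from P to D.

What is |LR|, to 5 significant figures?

65.948

Checks: |PR| = 75.20 ✓; |RD| = 44.00 ✓.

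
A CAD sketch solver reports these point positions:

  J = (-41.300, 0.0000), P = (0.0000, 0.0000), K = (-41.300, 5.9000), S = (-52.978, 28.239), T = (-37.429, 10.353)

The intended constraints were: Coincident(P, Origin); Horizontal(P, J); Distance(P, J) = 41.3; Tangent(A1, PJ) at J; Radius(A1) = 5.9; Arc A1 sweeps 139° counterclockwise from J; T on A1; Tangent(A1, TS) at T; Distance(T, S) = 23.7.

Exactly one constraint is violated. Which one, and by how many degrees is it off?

Tangent(A1, TS) at T — off by 8.00°.

P = (0.00, 0.00) ✓; P.y = 0.00, J.y = 0.00 ✓; |PJ| = 41.30 ✓; ∠(KJ, JP) = 90.00° ✓; |KJ| = 5.900 ✓; bearing(K→T) − bearing(K→J) = 139.0° ✓; |KT| = 5.900 ✓; ∠(KT, TS) = 98.00° ✗; |TS| = 23.70 ✓.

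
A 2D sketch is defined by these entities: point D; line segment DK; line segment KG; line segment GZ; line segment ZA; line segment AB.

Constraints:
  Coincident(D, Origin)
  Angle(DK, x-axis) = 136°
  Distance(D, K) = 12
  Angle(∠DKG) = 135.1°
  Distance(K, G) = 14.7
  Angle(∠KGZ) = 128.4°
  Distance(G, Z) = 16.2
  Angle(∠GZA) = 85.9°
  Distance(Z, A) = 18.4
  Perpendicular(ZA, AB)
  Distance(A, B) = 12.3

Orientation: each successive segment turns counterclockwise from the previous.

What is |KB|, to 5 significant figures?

13.169

D is at the origin; DK runs at 136.0° with length 12.0, so K = (-8.6321, 8.3359). ∠DKG = 135.1° gives KG at -179.10° from the x-axis; with |KG| = 14.7, G = (-23.330, 8.1050). ∠KGZ = 128.4° gives GZ at -127.50° from the x-axis; with |GZ| = 16.2, Z = (-33.192, -4.7473). ∠GZA = 85.9° gives ZA at -33.400° from the x-axis; with |ZA| = 18.4, A = (-17.831, -14.876). ZA is perpendicular to AB, so AB runs at 56.600°; with |AB| = 12.3, B = (-11.060, -4.6075). Then |KB| = |B − K| = 13.169.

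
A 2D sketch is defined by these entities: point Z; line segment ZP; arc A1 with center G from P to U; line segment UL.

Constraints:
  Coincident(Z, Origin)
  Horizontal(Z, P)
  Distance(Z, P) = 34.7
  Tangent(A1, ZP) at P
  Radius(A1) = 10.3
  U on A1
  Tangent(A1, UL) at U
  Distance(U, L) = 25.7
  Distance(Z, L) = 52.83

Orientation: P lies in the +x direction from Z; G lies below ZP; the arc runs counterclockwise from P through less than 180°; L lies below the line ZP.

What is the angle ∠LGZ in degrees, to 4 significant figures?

110.9°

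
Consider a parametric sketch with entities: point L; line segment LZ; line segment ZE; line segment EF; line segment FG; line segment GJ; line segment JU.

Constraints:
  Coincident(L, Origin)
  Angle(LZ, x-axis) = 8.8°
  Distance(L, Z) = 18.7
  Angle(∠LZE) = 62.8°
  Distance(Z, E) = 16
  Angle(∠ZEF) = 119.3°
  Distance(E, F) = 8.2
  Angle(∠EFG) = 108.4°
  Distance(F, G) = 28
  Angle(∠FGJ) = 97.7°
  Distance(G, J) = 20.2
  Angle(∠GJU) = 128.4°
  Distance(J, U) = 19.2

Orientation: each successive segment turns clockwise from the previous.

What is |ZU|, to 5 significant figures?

16.959

L is at the origin; LZ runs at 8.8° with length 18.7, so Z = (18.480, 2.8608). ∠LZE = 62.8° gives ZE at -108.40° from the x-axis; with |ZE| = 16.0, E = (13.429, -12.321). ∠ZEF = 119.3° gives EF at -169.10° from the x-axis; with |EF| = 8.2, F = (5.3774, -13.872). ∠EFG = 108.4° gives FG at 119.30° from the x-axis; with |FG| = 28.0, G = (-8.3253, 10.546). ∠FGJ = 97.7° gives GJ at 37.000° from the x-axis; with |GJ| = 20.2, J = (7.8072, 22.703). ∠GJU = 128.4° gives JU at -14.600° from the x-axis; with |JU| = 19.2, U = (26.387, 17.863). Then |ZU| = |U − Z| = 16.959.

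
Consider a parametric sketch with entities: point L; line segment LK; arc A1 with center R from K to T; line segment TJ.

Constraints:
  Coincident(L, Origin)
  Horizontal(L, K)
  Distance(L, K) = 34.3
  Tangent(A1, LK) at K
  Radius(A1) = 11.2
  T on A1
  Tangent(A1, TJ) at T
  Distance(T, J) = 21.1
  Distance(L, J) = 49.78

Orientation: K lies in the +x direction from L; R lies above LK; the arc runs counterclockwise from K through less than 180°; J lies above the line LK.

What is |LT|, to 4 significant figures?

47.21

L is at the origin; L and K share the same y with |LK| = 34.3 and K on the +x side, so K = (34.30, 0.000). Since A1 is tangent to LK there, RK ⟂ LK, so R = K + (0, 11.2) = (34.30, 11.20). Since RT ⟂ TJ (tangency), |RJ| = √(11.2² + 21.1²) = 23.89 regardless of where T sits on A1. So J lies on both circle(L, 49.78) and circle(R, 23.89); the above-LK intersection is J = (35.33, 35.07). T is the foot of the tangent from J: T = (44.41, 16.02).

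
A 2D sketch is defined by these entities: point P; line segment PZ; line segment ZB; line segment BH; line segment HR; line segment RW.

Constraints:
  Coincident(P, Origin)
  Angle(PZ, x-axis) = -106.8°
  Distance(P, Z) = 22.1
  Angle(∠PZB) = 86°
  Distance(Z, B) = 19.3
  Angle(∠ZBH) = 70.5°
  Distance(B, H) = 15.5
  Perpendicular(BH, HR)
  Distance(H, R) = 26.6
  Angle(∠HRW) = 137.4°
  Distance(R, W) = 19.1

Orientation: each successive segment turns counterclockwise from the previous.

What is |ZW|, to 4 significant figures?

22.80

BH is perpendicular to HR, so HR runs at -173.3°; with |HR| = 26.6, R = (-15.79, -13.14). ∠HRW = 137.4° gives RW at -130.7° from the x-axis; with |RW| = 19.1, W = (-28.25, -27.62). Then |ZW| = |W − Z| = 22.80.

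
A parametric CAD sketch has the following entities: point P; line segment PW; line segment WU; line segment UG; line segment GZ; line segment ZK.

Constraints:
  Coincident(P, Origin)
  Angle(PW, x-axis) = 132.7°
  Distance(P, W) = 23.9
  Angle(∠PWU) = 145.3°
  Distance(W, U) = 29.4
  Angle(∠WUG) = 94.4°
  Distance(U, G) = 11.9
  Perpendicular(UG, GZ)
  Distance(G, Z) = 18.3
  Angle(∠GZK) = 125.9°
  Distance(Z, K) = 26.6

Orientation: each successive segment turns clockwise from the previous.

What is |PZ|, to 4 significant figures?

31.72

P is at the origin; PW runs at 132.7° with length 23.9, so W = (-16.21, 17.56). ∠PWU = 145.3° gives WU at 98.00° from the x-axis; with |WU| = 29.4, U = (-20.30, 46.68). ∠WUG = 94.4° gives UG at 12.40° from the x-axis; with |UG| = 11.9, G = (-8.677, 49.23). UG is perpendicular to GZ, so GZ runs at -77.60°; with |GZ| = 18.3, Z = (-4.748, 31.36). Then |PZ| = |Z − P| = 31.72.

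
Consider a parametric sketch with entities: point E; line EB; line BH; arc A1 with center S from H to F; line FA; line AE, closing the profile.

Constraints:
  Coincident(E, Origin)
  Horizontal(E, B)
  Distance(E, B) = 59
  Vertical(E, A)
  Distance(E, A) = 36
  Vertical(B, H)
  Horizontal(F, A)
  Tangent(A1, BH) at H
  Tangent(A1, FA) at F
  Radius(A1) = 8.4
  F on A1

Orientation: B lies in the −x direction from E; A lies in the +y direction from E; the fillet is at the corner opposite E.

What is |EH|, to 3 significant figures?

65.1

The virtual corner opposite E is at (-59.0, 36.0). Since A1 is tangent to BH there, SH ⟂ BH and tangency of A1 to FA means the radius SF is perpendicular to FA, with radius 8.4, so the center S sits 8.4 in from both sides at S = (-50.6, 27.6). That places the tangent points at H = (-59.0, 27.6) on BH and F = (-50.6, 36.0) on FA. Then |EH| = |H − E| = 65.1.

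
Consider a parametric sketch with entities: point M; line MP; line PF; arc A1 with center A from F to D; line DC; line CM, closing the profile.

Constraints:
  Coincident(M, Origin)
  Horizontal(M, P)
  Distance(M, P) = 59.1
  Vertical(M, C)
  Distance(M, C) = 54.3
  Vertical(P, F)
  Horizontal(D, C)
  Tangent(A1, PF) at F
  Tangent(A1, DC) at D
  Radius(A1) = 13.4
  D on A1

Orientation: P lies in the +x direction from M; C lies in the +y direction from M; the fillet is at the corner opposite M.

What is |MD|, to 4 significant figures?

70.97

M is at the origin; M and P share the same y with |MP| = 59.1 and P on the +x side, so P = (59.10, 0.000). MC is vertical with |MC| = 54.3 and C on the +y side, so C = (0.000, 54.30). The virtual corner opposite M is at (59.10, 54.30). The tangent condition forces AF to be normal to PF and the tangent condition forces AD to be normal to DC, with radius 13.4, so the center A sits 13.4 in from both sides at A = (45.70, 40.90). That places the tangent points at F = (59.10, 40.90) on PF and D = (45.70, 54.30) on DC. Then |MD| = |D − M| = 70.97.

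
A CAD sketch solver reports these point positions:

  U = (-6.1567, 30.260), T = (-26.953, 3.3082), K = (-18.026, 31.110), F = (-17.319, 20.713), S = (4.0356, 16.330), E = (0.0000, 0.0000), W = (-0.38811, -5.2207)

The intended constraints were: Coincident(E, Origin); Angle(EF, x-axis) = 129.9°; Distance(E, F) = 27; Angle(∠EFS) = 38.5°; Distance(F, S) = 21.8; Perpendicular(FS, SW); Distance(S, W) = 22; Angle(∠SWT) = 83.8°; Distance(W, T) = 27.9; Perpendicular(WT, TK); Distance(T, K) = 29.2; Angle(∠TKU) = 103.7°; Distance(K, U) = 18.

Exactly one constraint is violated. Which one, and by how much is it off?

Distance(K, U) = 18 — off by 6.10.

E = (0.00, 0.00) ✓; EF at 129.9° ✓; |EF| = 27.00 ✓; ∠EFS = 38.50° ✓; |FS| = 21.80 ✓; ∠(FS, SW) = 90.00° ✓; |SW| = 22.00 ✓; ∠SWT = 83.80° ✓; |WT| = 27.90 ✓; ∠(WT, TK) = 90.00° ✓; |TK| = 29.20 ✓; ∠TKU = 103.7° ✓; |KU| = 11.90 ✗.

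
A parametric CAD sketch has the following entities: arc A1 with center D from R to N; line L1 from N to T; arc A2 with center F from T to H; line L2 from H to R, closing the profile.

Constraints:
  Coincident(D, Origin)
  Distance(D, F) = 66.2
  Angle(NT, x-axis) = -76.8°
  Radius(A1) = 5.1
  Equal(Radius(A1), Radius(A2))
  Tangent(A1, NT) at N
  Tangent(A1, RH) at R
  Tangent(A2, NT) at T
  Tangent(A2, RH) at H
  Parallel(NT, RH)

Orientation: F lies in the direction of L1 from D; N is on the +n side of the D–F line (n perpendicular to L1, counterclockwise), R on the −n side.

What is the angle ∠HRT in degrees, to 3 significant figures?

8.76°

The slot axis is L1's direction at -76.8°, so u = (cos -76.8°, sin -76.8°) = (0.228, -0.974) and n = (−sin -76.8°, cos -76.8°) = (0.974, 0.228). D is at the origin and F lies 66.2 along u from D, so F = 66.2·u = (15.1, -64.5). Tangency of A1 to both parallel lines with radius 5.1 puts N and R at D ± 5.1·n: N = (4.97, 1.16), R = (-4.97, -1.16). Equal radii place T and H the same way about F: T = F + 5.1·n = (20.1, -63.3), H = F − 5.1·n = (10.2, -65.6). Then cos ∠HRT = RH·RT / (|RH||RT|), giving 8.76°.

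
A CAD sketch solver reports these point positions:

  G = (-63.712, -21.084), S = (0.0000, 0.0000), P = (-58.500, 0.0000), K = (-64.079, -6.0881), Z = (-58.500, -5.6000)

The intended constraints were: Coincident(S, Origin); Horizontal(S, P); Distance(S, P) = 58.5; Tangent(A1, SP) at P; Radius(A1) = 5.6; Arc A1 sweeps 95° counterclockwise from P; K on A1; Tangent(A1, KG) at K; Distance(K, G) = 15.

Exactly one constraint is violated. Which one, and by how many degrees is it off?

Tangent(A1, KG) at K — off by 3.60°.

S = (0.00, 0.00) ✓; S.y = 0.00, P.y = 0.00 ✓; |SP| = 58.50 ✓; ∠(ZP, PS) = 90.00° ✓; |ZP| = 5.600 ✓; bearing(Z→K) − bearing(Z→P) = 95.00° ✓; |ZK| = 5.600 ✓; ∠(ZK, KG) = 93.60° ✗; |KG| = 15.00 ✓.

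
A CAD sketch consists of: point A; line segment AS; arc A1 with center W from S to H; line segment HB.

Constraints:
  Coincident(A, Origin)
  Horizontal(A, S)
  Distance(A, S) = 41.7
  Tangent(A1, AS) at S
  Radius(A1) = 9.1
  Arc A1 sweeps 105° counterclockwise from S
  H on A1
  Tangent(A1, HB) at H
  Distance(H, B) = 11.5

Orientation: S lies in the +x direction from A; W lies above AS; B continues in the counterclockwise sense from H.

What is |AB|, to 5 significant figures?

52.599

A is at the origin; AS is horizontal with |AS| = 41.7 and S on the +x side, so S = (41.700, 0.0000). Since A1 is tangent to AS there, WS ⟂ AS, so W = S + (0, 9.1) = (41.700, 9.1000). On A1, S sits at bearing -90° from W; a 105° counterclockwise sweep puts H at bearing 15°, so H = W + 9.1·(cos 15°, sin 15°) = (50.490, 11.455). The tangent condition forces WH to be normal to HB, so HB runs along (−sin 15°, cos 15°); with |HB| = 11.5, B = (47.514, 22.563). Then |AB| = |B − A| = 52.599.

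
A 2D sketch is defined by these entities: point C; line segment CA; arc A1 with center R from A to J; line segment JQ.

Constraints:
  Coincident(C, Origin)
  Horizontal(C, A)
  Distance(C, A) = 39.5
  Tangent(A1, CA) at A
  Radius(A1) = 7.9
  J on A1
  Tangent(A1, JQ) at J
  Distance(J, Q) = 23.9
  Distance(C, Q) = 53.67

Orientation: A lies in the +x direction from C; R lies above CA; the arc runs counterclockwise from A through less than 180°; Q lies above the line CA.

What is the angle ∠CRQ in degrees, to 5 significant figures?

107.93°

C is at the origin; CA is horizontal with |CA| = 39.5 and A on the +x side, so A = (39.500, 0.0000). Since A1 is tangent to CA there, RA ⟂ CA, so R = A + (0, 7.9) = (39.500, 7.9000). Since RJ ⟂ JQ (tangency), |RQ| = √(7.9² + 23.9²) = 25.172 regardless of where J sits on A1. So Q lies on both circle(C, 53.67) and circle(R, 25.172); the above-CA intersection is Q = (42.400, 32.904). J is the foot of the tangent from Q: J = (47.237, 9.4986).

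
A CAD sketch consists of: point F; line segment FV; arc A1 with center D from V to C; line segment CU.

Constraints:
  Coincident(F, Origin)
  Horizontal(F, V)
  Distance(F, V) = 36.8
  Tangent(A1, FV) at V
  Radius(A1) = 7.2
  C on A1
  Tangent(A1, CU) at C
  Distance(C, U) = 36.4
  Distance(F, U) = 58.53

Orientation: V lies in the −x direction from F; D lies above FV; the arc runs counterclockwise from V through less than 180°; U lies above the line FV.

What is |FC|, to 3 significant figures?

31.1

F is at the origin; FV is horizontal with |FV| = 36.8 and V on the −x side, so V = (-36.8, 0.00). A1 meets FV tangentially, so DV is at right angles to FV, so D = V + (0, 7.2) = (-36.8, 7.20). Since DC ⟂ CU (tangency), |DU| = √(7.2² + 36.4²) = 37.1 regardless of where C sits on A1. So U lies on both circle(F, 58.53) and circle(D, 37.1); the above-FV intersection is U = (-38.3, 44.3). C is the foot of the tangent from U: C = (-29.8, 8.88).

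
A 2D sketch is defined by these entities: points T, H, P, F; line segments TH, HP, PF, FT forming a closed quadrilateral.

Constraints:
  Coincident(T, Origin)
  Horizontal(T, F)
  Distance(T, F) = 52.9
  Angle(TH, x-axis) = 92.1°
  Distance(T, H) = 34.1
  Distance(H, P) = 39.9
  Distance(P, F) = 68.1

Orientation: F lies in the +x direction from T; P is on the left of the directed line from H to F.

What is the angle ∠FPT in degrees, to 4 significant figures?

45.70°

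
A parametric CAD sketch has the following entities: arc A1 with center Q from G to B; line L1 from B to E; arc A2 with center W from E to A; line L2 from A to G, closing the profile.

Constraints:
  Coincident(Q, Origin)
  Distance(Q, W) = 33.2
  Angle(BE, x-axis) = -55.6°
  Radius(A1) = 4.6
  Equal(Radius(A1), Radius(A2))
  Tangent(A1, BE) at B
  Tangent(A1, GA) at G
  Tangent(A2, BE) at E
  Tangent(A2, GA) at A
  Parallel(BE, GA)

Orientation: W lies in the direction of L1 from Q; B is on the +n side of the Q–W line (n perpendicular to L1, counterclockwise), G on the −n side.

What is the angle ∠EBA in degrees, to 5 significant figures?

15.489°

Tangency of A1 to both parallel lines with radius 4.6 puts B and G at Q ± 4.6·n: B = (3.7955, 2.5988), G = (-3.7955, -2.5988). Equal radii place E and A the same way about W: E = W + 4.6·n = (22.552, -24.795), A = W − 4.6·n = (14.961, -29.993). Then cos ∠EBA = BE·BA / (|BE||BA|), giving 15.489°.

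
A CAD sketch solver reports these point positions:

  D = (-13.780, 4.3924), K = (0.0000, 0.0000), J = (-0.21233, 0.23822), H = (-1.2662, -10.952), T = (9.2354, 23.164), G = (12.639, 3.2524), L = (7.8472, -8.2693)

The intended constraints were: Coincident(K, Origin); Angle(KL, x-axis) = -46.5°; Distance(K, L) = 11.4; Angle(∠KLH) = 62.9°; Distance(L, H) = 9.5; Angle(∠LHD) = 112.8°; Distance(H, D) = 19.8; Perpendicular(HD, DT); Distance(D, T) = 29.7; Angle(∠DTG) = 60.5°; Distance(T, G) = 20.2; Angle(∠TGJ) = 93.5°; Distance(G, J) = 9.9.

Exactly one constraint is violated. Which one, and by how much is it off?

Distance(G, J) = 9.9 — off by 3.30.

K = (0.00, 0.00) ✓; KL at -46.50° ✓; |KL| = 11.40 ✓; ∠KLH = 62.90° ✓; |LH| = 9.500 ✓; ∠LHD = 112.8° ✓; |HD| = 19.80 ✓; ∠(HD, DT) = 90.00° ✓; |DT| = 29.70 ✓; ∠DTG = 60.50° ✓; |TG| = 20.20 ✓; ∠TGJ = 93.50° ✓; |GJ| = 13.20 ✗.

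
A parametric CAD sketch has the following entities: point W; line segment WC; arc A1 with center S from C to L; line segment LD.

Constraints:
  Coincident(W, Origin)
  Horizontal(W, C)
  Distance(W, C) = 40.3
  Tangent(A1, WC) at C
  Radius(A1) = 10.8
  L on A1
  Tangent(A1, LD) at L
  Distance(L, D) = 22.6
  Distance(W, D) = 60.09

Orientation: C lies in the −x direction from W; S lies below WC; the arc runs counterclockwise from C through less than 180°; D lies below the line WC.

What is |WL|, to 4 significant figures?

52.37

W is at the origin; WC is horizontal with |WC| = 40.3 and C on the −x side, so C = (-40.30, 0.000). A1 meets WC tangentially, so SC is at right angles to WC, so S = C + (0, -10.8) = (-40.30, -10.80). Since SL ⟂ LD (tangency), |SD| = √(10.8² + 22.6²) = 25.05 regardless of where L sits on A1. So D lies on both circle(W, 60.09) and circle(S, 25.05); the below-WC intersection is D = (-49.47, -34.11). L is the foot of the tangent from D: L = (-51.07, -11.57).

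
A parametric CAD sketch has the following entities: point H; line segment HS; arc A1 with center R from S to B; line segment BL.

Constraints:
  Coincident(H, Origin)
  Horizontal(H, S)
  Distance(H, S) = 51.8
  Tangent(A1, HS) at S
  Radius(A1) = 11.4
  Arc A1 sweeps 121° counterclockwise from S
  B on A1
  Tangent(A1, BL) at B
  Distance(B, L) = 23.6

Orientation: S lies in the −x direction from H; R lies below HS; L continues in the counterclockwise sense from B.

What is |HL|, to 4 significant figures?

62.03

H is at the origin; H and S share the same y with |HS| = 51.8 and S on the −x side, so S = (-51.80, 0.000). Tangency of A1 to HS means the radius RS is perpendicular to HS, so R = S + (0, -11.4) = (-51.80, -11.40). On A1, S sits at bearing 90° from R; a 121° counterclockwise sweep puts B at bearing 211°, so B = R + 11.4·(cos 211°, sin 211°) = (-61.57, -17.27). Since A1 is tangent to BL there, RB ⟂ BL, so BL runs along (−sin 211°, cos 211°); with |BL| = 23.6, L = (-49.42, -37.50). Then |HL| = |L − H| = 62.03.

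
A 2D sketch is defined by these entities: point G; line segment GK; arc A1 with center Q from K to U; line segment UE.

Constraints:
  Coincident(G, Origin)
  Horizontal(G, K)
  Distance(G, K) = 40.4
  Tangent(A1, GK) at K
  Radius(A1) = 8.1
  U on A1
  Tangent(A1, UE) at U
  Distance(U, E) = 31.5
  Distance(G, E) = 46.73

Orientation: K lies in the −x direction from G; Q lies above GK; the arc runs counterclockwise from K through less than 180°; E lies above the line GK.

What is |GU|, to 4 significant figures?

33.11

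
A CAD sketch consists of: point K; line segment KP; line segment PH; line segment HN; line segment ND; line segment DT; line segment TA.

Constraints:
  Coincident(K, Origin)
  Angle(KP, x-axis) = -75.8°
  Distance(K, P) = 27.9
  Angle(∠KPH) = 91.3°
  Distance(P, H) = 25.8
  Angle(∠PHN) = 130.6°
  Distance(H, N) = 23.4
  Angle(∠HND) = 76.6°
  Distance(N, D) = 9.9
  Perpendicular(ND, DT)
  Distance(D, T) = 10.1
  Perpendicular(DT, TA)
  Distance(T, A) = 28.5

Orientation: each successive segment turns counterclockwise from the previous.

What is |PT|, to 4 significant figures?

30.65

∠HND = 76.6° gives ND at 165.7° from the x-axis; with |ND| = 9.9, D = (33.28, 1.876). The perpendicularity gives DT at right angles to ND, so DT runs at -104.3°; with |DT| = 10.1, T = (30.78, -7.911). Then |PT| = |T − P| = 30.65.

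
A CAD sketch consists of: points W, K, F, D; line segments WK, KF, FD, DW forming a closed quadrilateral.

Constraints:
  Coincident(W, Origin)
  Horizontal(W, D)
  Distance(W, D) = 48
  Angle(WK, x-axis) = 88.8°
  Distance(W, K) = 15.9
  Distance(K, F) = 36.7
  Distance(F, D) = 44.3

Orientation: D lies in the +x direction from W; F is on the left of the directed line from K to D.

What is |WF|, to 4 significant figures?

48.73

Checks: |KF| = 36.70 ✓; |FD| = 44.30 ✓.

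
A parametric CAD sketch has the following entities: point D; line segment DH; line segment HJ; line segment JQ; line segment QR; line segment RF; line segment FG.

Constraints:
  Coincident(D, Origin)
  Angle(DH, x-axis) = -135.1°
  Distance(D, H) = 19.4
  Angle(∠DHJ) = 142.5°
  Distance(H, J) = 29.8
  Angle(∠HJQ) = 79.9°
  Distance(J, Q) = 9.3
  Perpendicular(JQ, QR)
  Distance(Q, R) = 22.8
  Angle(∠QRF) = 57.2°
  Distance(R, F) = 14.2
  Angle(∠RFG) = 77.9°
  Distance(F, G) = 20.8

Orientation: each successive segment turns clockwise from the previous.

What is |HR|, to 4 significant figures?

7.704

D is at the origin; DH runs at -135.1° with length 19.4, so H = (-13.74, -13.69). ∠DHJ = 142.5° gives HJ at -172.6° from the x-axis; with |HJ| = 29.8, J = (-43.29, -17.53). ∠HJQ = 79.9° gives JQ at 87.30° from the x-axis; with |JQ| = 9.3, Q = (-42.86, -8.242). JQ ⟂ QR, so QR runs at -2.700°; with |QR| = 22.8, R = (-20.08, -9.316). Then |HR| = |R − H| = 7.704.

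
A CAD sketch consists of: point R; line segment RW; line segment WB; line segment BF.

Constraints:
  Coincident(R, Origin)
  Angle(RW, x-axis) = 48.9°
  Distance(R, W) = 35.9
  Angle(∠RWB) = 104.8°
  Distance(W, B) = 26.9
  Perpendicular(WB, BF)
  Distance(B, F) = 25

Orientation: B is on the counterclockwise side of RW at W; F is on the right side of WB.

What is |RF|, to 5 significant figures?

69.758

R is at the origin; RW runs at 48.9° with length 35.9, so W = 35.9·(cos 48.9°, sin 48.9°) = (23.600, 27.053). ∠RWB = 104.8°, so WB runs at 48.9° + (180° − 104.8°) = 124.10° from the x-axis; with |WB| = 26.9, B = W + 26.9·(cos 124.10°, sin 124.10°) = (8.5186, 49.328). The perpendicularity gives BF at right angles to WB; with |BF| = 25.0 on the right of WB, F = B + 25.0·(0.82806, 0.56064) = (29.220, 63.344). Then |RF| = |F − R| = 69.758.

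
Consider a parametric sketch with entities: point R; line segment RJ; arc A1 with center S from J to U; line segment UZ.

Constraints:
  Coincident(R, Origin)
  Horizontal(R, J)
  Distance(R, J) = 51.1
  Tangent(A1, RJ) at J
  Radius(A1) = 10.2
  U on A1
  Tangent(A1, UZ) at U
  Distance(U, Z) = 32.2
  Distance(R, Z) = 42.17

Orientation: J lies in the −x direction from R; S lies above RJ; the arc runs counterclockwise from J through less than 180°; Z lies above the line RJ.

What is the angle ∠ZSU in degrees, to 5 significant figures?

72.423°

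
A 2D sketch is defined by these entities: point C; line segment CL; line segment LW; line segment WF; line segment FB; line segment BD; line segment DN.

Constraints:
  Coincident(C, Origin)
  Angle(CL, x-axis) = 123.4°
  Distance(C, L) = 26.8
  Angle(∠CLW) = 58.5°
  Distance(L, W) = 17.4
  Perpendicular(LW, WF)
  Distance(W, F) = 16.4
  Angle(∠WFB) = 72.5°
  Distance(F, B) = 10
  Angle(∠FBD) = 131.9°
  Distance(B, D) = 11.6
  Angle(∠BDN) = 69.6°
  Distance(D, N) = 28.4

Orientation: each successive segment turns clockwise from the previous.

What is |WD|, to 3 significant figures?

14.6

C is at the origin; CL runs at 123.4° with length 26.8, so L = (-14.8, 22.4). ∠CLW = 58.5° gives LW at 1.90° from the x-axis; with |LW| = 17.4, W = (2.64, 23.0). LW ⟂ WF, so WF runs at -88.1°; with |WF| = 16.4, F = (3.18, 6.56). ∠WFB = 72.5° gives FB at 164° from the x-axis; with |FB| = 10.0, B = (-6.45, 9.25). ∠FBD = 131.9° gives BD at 116° from the x-axis; with |BD| = 11.6, D = (-11.6, 19.6). Then |WD| = |D − W| = 14.6.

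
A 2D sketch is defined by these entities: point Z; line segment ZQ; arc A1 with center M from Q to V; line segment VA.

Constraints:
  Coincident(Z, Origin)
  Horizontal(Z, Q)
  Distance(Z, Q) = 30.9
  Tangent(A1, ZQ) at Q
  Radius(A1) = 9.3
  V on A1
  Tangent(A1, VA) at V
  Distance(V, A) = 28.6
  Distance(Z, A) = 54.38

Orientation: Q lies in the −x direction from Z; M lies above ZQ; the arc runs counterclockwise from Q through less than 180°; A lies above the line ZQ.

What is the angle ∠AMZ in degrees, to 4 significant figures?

121.4°

Checks: ∠(MQ, QZ) = 90.00° ✓; |MQ| = 9.300 ✓; |MV| = 9.300 ✓; ∠(MV, VA) = 90.00° ✓; |VA| = 28.60 ✓; |ZA| = 54.38 ✓.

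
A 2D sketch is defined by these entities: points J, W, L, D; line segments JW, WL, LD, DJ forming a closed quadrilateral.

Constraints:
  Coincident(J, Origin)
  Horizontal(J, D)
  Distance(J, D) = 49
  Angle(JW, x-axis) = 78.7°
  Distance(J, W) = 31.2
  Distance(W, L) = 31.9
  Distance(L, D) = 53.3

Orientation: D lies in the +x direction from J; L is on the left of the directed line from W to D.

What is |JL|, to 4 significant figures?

59.17

Checks: |WL| = 31.90 ✓; |LD| = 53.30 ✓.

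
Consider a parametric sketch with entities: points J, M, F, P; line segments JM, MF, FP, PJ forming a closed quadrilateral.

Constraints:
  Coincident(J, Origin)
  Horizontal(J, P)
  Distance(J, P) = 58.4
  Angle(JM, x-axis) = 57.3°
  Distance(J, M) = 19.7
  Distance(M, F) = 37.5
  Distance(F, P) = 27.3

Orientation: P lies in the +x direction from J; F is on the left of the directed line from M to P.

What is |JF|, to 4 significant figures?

53.37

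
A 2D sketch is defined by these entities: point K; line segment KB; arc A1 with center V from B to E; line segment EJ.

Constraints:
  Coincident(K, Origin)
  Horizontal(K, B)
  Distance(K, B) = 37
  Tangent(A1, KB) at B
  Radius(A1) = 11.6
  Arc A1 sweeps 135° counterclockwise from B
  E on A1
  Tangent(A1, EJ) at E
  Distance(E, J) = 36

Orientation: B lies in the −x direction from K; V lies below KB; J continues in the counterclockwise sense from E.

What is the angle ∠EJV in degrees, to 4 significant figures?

17.86°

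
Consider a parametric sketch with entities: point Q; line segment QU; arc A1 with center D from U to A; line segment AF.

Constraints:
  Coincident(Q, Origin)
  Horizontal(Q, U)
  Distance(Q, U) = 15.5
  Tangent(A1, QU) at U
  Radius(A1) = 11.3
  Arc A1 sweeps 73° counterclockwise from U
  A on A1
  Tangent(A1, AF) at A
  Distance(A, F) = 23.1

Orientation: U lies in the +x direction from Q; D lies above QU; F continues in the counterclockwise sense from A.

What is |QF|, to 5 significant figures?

44.701

Q is at the origin; Q and U share the same y with |QU| = 15.5 and U on the +x side, so U = (15.500, 0.0000). Tangency of A1 to QU means the radius DU is perpendicular to QU, so D = U + (0, 11.3) = (15.500, 11.300). On A1, U sits at bearing -90° from D; a 73° counterclockwise sweep puts A at bearing -17°, so A = D + 11.3·(cos -17°, sin -17°) = (26.306, 7.9962). Tangency of A1 to AF means the radius DA is perpendicular to AF, so AF runs along (−sin -17°, cos -17°); with |AF| = 23.1, F = (33.060, 30.087). Then |QF| = |F − Q| = 44.701.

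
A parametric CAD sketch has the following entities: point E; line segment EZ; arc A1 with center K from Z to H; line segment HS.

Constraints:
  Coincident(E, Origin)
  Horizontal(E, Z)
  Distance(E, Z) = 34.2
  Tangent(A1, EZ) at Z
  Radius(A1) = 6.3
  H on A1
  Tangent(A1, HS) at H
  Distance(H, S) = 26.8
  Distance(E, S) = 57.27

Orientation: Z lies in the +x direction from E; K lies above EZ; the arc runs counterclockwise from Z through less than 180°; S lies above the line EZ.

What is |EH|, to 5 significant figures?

40.352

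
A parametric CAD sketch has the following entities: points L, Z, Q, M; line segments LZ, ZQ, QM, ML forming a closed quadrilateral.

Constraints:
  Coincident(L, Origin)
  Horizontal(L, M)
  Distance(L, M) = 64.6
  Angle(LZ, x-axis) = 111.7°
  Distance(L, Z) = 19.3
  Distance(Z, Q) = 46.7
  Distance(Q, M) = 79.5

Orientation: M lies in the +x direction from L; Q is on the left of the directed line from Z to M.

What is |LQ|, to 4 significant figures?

61.54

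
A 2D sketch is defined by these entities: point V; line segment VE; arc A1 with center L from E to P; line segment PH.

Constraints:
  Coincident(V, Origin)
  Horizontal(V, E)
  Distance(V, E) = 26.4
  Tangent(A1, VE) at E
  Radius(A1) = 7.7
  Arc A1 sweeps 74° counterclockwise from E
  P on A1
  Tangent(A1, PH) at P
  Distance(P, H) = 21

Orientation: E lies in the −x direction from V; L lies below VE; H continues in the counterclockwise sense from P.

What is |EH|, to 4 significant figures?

28.94

V is at the origin; V and E share the same y with |VE| = 26.4 and E on the −x side, so E = (-26.40, 0.000). Tangency of A1 to VE means the radius LE is perpendicular to VE, so L = E + (0, -7.7) = (-26.40, -7.700). On A1, E sits at bearing 90° from L; a 74° counterclockwise sweep puts P at bearing 164°, so P = L + 7.7·(cos 164°, sin 164°) = (-33.80, -5.578). The tangent condition forces LP to be normal to PH, so PH runs along (−sin 164°, cos 164°); with |PH| = 21.0, H = (-39.59, -25.76). Then |EH| = |H − E| = 28.94.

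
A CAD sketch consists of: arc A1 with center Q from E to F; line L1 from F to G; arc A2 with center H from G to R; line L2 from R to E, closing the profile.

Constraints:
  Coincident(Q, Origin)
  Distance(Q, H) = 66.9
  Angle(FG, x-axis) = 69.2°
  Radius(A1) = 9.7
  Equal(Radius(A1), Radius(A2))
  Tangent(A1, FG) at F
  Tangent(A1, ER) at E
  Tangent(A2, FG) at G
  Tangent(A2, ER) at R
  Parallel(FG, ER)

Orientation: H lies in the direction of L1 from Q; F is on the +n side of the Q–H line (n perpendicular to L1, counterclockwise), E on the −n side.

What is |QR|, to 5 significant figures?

67.600

Tangency of A1 to both parallel lines with radius 9.7 puts F and E at Q ± 9.7·n: F = (-9.0678, 3.4445), E = (9.0678, -3.4445). Equal radii place G and R the same way about H: G = H + 9.7·n = (14.689, 65.984), R = H − 9.7·n = (32.824, 59.095). Then |QR| = |R − Q| = 67.600.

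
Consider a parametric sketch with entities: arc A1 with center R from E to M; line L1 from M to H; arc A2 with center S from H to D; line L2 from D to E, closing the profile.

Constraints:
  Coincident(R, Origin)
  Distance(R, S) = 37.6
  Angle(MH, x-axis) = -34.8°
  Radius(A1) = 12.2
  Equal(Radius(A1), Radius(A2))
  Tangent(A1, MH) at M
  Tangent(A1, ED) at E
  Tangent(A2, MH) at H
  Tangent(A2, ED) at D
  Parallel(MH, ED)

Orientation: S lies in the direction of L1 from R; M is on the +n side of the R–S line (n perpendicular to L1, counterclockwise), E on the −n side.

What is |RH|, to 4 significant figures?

39.53

The slot axis is L1's direction at -34.8°, so u = (cos -34.8°, sin -34.8°) = (0.8211, -0.5707) and n = (−sin -34.8°, cos -34.8°) = (0.5707, 0.8211). R is at the origin and S lies 37.6 along u from R, so S = 37.6·u = (30.88, -21.46). Tangency of A1 to both parallel lines with radius 12.2 puts M and E at R ± 12.2·n: M = (6.963, 10.02), E = (-6.963, -10.02). Equal radii place H and D the same way about S: H = S + 12.2·n = (37.84, -11.44), D = S − 12.2·n = (23.91, -31.48). Then |RH| = |H − R| = 39.53.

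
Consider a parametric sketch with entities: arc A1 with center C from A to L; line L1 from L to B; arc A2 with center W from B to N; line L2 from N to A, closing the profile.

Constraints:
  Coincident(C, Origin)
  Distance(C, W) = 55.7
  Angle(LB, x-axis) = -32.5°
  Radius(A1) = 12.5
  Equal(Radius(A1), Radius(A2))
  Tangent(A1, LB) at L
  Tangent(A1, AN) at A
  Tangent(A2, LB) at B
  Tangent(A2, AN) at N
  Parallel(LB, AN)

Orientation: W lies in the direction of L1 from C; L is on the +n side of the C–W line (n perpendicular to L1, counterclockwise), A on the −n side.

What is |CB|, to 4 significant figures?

57.09

The slot axis is L1's direction at -32.5°, so u = (cos -32.5°, sin -32.5°) = (0.8434, -0.5373) and n = (−sin -32.5°, cos -32.5°) = (0.5373, 0.8434). C is at the origin and W lies 55.7 along u from C, so W = 55.7·u = (46.98, -29.93). Tangency of A1 to both parallel lines with radius 12.5 puts L and A at C ± 12.5·n: L = (6.716, 10.54), A = (-6.716, -10.54). Equal radii place B and N the same way about W: B = W + 12.5·n = (53.69, -19.39), N = W − 12.5·n = (40.26, -40.47). Then |CB| = |B − C| = 57.09.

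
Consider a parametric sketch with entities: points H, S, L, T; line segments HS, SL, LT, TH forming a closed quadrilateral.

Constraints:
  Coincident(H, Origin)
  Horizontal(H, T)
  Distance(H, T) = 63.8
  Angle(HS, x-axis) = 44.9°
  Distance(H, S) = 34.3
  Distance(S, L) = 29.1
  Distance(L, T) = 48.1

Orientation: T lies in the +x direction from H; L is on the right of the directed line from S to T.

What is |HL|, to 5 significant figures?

16.248

H is at the origin; HT is horizontal with |HT| = 63.8 and T in +x, so T = (63.8, 0). HS runs at 44.9° with |HS| = 34.3, so S = (24.296, 24.211). L is determined by |SL| = 29.1 and |LT| = 48.1 together: it lies at the intersection of circle(S, 29.1) and circle(T, 48.1). With |ST| = 46.333, the foot of the radical line on ST is 7.3377 from S and the perpendicular offset is √(29.1² − 7.3377²) = 28.160. Taking the right-of-ST solution: L = (15.837, -3.6321).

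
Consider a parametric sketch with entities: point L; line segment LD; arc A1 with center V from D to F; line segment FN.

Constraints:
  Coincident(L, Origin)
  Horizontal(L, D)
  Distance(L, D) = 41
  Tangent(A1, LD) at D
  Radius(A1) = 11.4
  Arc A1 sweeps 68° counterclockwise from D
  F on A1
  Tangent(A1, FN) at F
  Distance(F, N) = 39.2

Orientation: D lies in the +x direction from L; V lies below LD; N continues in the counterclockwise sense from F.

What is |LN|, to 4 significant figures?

46.24

On A1, D sits at bearing 90° from V; a 68° counterclockwise sweep puts F at bearing 158°, so F = V + 11.4·(cos 158°, sin 158°) = (30.43, -7.129). A1 meets FN tangentially, so VF is at right angles to FN, so FN runs along (−sin 158°, cos 158°); with |FN| = 39.2, N = (15.75, -43.48). Then |LN| = |N − L| = 46.24.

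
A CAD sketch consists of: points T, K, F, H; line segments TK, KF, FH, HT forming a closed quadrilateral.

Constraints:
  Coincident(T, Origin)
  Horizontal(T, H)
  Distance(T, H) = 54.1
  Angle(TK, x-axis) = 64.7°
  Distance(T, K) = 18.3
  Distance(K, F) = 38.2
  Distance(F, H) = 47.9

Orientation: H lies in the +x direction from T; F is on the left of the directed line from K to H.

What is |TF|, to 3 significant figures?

55.8

Checks: |KF| = 38.20 ✓; |FH| = 47.90 ✓.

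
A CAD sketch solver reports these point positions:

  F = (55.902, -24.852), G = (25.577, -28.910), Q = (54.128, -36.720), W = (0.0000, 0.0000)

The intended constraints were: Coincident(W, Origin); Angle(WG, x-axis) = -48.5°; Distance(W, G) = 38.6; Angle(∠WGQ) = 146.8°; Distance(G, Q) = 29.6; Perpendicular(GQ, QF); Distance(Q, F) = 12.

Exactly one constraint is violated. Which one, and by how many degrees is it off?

Perpendicular(GQ, QF) — off by 6.80°.

W = (0.00, 0.00) ✓; WG at -48.50° ✓; |WG| = 38.60 ✓; ∠WGQ = 146.8° ✓; |GQ| = 29.60 ✓; ∠(GQ, QF) = 96.80° ✗; |QF| = 12.00 ✓.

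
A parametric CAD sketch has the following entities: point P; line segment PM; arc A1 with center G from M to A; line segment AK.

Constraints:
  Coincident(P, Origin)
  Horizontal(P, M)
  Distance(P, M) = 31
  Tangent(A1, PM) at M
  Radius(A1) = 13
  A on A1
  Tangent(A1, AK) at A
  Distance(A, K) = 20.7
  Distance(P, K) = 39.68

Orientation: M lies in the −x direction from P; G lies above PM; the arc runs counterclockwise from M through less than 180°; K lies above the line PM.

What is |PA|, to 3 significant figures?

22.8

P is at the origin; PM is horizontal with |PM| = 31.0 and M on the −x side, so M = (-31.0, 0.00). The tangent condition forces GM to be normal to PM, so G = M + (0, 13) = (-31.0, 13.0). Since GA ⟂ AK (tangency), |GK| = √(13.0² + 20.7²) = 24.4 regardless of where A sits on A1. So K lies on both circle(P, 39.68) and circle(G, 24.4); the above-PM intersection is K = (-19.5, 34.6). A is the foot of the tangent from K: A = (-18.0, 13.9).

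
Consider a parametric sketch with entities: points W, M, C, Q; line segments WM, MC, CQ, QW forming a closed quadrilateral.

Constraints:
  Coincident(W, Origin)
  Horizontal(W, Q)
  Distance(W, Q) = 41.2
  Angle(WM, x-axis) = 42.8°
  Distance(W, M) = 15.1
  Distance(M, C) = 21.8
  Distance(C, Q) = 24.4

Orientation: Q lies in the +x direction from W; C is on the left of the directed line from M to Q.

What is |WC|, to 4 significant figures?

36.72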